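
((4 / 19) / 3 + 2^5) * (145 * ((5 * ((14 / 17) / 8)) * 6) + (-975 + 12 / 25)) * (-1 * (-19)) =-136404446 / 425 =-320951.64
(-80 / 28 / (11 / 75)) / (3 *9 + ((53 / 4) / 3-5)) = -18000 / 24409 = -0.74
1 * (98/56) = 7/4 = 1.75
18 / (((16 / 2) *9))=1 / 4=0.25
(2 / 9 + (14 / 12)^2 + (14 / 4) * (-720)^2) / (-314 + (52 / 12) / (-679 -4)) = -14870835377 / 2573596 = -5778.23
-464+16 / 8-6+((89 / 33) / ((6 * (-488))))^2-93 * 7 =-10447204855823 / 9336197376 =-1119.00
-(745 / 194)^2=-555025 / 37636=-14.75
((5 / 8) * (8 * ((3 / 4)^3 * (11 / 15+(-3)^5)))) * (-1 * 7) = 114471 / 32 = 3577.22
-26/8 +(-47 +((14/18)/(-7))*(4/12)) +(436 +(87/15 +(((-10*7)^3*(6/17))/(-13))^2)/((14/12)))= 13722651487753867/184618980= 74329581.32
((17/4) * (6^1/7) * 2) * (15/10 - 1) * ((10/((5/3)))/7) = 153/49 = 3.12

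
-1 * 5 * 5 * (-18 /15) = 30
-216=-216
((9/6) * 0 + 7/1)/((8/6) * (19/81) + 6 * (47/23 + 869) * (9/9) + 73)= 5589/4231331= 0.00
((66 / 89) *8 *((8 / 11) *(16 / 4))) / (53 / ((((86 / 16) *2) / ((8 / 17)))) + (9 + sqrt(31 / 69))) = 320549932800 / 209517255563-410389248 *sqrt(2139) / 209517255563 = 1.44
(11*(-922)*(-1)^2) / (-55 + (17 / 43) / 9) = 1962477 / 10634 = 184.55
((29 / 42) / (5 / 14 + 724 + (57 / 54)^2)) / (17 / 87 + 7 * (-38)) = -136242 / 38049158125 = -0.00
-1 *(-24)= 24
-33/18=-11/6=-1.83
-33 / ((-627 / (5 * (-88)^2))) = 38720 / 19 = 2037.89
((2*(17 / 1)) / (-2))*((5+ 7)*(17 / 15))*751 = -868156 / 5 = -173631.20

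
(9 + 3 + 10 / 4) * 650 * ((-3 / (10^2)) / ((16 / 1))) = -17.67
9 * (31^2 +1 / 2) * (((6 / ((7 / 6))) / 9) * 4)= 19779.43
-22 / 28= -11 / 14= -0.79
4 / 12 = 0.33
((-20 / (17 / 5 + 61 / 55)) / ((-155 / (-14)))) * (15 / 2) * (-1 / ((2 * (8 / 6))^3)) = 155925 / 984064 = 0.16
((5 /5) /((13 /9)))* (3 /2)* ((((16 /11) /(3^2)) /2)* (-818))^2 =21411968 /4719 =4537.40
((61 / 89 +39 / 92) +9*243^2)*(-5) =-2657210.55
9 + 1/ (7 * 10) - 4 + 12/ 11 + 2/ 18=43079/ 6930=6.22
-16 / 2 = -8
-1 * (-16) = 16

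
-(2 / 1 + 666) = -668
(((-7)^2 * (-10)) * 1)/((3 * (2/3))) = -245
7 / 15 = 0.47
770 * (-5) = -3850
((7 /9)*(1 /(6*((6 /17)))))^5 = 23863536599 /3570467226624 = 0.01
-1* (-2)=2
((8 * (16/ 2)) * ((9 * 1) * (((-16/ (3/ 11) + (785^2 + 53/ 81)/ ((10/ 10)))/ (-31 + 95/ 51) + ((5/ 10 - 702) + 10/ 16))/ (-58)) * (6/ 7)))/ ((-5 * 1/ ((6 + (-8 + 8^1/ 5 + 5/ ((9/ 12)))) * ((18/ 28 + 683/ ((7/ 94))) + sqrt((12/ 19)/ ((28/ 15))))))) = -33859426262993192/ 15837045 - 527352001168 * sqrt(665)/ 100301285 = -2138124473.06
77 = 77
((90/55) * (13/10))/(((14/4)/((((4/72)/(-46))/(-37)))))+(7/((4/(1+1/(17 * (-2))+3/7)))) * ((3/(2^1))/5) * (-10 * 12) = -490960937/5569795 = -88.15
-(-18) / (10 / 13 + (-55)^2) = 0.01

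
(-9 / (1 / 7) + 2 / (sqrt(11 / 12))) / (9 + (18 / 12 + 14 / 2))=-18 / 5 + 8 * sqrt(33) / 385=-3.48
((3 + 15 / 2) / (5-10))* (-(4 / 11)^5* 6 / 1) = 64512 / 805255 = 0.08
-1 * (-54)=54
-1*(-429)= 429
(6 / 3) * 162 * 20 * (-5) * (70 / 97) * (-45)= 102060000 / 97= 1052164.95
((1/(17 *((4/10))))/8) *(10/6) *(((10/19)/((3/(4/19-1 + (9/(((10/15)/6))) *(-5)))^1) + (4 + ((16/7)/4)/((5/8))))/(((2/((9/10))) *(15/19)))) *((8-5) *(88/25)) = -3454308/282625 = -12.22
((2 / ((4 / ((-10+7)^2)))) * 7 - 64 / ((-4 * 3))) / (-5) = -221 / 30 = -7.37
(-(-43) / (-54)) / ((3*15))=-43 / 2430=-0.02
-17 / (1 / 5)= -85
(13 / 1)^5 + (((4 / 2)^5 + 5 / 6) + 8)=2228003 / 6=371333.83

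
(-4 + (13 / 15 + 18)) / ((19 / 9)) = 669 / 95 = 7.04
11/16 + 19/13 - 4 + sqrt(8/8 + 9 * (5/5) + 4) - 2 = -801/208 + sqrt(14) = -0.11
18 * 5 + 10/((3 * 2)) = 91.67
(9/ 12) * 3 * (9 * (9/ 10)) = 729/ 40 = 18.22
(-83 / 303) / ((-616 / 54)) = 747 / 31108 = 0.02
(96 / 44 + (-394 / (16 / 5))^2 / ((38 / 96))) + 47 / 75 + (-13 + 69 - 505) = 37852.16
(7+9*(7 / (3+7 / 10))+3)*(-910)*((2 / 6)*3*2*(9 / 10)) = -1638000 / 37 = -44270.27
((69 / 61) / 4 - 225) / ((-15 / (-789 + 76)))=-13031501 / 1220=-10681.56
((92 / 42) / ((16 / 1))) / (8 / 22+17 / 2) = 253 / 16380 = 0.02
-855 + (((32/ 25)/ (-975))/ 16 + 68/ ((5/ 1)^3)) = -20827367/ 24375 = -854.46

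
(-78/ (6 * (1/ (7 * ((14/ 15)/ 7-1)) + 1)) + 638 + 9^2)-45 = 50041/ 76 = 658.43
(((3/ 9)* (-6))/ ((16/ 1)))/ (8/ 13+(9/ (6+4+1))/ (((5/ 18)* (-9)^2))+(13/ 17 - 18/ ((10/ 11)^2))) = 60775/ 9900756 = 0.01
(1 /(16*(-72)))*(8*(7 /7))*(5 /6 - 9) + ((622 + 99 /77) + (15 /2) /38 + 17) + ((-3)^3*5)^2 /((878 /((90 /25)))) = 36082594411 /50446368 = 715.27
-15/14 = -1.07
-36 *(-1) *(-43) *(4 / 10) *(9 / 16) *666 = -1159839 / 5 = -231967.80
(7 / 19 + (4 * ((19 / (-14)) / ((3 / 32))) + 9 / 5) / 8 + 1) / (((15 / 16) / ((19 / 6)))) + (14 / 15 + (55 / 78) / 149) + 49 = 565094029 / 18304650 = 30.87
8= 8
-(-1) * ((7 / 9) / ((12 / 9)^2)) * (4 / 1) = 7 / 4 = 1.75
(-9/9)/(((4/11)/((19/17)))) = -209/68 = -3.07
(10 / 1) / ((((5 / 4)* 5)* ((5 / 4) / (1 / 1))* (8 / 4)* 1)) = 16 / 25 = 0.64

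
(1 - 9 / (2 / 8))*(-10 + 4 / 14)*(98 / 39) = 33320 / 39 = 854.36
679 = 679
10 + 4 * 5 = 30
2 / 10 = 1 / 5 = 0.20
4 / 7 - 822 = -5750 / 7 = -821.43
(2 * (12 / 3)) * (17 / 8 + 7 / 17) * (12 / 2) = 2070 / 17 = 121.76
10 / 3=3.33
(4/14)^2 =4/49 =0.08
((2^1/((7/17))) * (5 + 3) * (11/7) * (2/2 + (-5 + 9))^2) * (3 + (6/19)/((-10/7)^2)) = 4483512/931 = 4815.80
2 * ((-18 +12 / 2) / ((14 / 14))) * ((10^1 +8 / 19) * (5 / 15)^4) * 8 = -1408 / 57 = -24.70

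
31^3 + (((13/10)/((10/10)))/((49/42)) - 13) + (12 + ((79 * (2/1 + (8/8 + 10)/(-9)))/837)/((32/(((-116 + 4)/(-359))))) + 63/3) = 5643561263741/189304290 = 29812.12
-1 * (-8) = 8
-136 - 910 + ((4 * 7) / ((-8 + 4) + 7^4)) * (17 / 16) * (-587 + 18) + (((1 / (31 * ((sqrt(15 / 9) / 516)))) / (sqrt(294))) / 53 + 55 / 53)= -31447111 / 29892 + 258 * sqrt(10) / 57505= -1052.01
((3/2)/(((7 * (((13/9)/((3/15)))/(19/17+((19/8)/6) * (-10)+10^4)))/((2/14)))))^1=2823813/66640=42.37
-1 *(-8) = 8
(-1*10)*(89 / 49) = -890 / 49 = -18.16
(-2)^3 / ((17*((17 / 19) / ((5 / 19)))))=-40 / 289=-0.14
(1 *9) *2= 18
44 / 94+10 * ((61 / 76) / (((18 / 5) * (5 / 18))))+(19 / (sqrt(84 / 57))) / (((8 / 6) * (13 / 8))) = 57 * sqrt(133) / 91+15171 / 1786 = 15.72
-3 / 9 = -1 / 3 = -0.33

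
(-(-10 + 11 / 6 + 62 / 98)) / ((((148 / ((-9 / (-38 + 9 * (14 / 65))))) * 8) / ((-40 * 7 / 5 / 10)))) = -86385 / 9713536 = -0.01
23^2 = 529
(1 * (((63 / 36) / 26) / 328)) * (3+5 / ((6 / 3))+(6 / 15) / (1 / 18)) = 889 / 341120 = 0.00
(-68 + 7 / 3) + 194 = 385 / 3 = 128.33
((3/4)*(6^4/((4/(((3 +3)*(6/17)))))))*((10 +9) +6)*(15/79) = 3280500/1343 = 2442.67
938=938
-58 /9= -6.44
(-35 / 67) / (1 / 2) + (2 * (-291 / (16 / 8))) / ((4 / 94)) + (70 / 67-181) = -14039 / 2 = -7019.50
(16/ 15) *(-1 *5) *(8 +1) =-48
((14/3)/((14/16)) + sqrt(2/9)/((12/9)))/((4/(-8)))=-32/3-sqrt(2)/2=-11.37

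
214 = 214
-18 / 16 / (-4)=9 / 32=0.28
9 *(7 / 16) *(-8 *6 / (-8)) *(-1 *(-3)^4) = -15309 / 8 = -1913.62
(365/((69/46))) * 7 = 5110/3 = 1703.33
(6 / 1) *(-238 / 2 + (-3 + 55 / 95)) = -13842 / 19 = -728.53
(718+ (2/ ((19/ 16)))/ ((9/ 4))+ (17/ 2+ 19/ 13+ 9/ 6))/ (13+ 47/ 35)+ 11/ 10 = 145103839/ 2789865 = 52.01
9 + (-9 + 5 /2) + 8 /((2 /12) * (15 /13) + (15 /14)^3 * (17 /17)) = 824427 /101470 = 8.12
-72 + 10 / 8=-283 / 4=-70.75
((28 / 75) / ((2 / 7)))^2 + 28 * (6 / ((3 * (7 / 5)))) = 234604 / 5625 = 41.71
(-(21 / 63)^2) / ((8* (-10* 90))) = 1 / 64800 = 0.00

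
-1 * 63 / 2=-63 / 2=-31.50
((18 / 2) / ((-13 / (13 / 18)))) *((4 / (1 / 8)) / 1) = -16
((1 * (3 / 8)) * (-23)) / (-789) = 23 / 2104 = 0.01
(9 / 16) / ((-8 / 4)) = -9 / 32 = -0.28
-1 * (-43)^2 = -1849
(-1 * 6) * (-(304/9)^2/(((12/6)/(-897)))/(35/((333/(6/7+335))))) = -1022398208/11755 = -86975.60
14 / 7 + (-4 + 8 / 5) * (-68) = 826 / 5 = 165.20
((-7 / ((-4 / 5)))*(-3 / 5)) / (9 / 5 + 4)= -105 / 116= -0.91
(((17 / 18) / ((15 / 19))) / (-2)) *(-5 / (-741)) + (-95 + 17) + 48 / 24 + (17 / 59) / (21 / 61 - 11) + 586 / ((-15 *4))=-533035639 / 6212700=-85.80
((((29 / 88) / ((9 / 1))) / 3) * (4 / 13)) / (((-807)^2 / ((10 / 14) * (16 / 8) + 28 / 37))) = 0.00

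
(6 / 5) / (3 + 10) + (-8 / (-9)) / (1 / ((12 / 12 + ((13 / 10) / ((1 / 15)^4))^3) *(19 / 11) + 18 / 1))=2816320718935660309 / 6435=437656677379278.99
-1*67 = -67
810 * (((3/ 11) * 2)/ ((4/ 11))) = 1215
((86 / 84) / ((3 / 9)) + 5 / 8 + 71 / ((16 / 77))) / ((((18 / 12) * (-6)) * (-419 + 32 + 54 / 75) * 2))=967075 / 19468512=0.05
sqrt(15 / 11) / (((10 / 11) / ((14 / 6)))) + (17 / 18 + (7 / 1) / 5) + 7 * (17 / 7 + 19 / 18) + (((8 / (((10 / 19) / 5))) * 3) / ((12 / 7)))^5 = 7 * sqrt(165) / 30 + 624236938796 / 15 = 41615795922.73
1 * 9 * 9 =81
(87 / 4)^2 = 7569 / 16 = 473.06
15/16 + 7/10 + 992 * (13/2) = 515971/80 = 6449.64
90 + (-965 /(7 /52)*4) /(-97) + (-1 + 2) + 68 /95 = 24984527 /64505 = 387.33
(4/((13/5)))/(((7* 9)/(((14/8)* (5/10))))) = 5/234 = 0.02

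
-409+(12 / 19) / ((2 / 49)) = -7477 / 19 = -393.53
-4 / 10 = -2 / 5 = -0.40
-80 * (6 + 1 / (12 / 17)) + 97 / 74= -131429 / 222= -592.02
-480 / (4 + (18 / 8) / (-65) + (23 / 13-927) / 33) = 4118400 / 206537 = 19.94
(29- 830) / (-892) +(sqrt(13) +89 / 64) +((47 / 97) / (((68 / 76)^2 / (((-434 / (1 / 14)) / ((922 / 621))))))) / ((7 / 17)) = -65238800057029 / 10849417408 +sqrt(13) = -6009.51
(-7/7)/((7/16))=-16/7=-2.29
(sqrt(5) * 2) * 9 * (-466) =-8388 * sqrt(5) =-18756.14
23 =23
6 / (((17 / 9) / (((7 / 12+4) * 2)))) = 495 / 17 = 29.12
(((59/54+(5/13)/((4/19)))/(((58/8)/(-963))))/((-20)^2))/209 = -438593/94551600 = -0.00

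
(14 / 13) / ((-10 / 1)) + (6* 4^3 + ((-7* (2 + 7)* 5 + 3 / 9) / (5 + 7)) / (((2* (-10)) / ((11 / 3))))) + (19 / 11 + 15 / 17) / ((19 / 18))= 2439158824 / 6235515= 391.17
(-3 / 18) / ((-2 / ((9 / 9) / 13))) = 1 / 156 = 0.01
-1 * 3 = -3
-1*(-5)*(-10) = -50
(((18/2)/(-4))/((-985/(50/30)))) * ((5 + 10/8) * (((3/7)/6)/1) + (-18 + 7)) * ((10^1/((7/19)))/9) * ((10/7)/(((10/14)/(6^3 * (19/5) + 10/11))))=-429343/2156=-199.14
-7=-7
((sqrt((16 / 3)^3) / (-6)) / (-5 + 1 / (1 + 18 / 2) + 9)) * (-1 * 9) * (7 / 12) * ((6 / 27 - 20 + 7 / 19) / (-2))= 25.51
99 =99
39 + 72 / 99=437 / 11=39.73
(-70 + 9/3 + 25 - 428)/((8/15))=-3525/4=-881.25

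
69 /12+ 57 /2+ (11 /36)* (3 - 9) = 389 /12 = 32.42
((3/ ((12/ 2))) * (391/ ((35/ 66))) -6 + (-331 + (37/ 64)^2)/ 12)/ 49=192160697/ 28098560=6.84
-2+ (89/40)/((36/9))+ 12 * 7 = 13209/160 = 82.56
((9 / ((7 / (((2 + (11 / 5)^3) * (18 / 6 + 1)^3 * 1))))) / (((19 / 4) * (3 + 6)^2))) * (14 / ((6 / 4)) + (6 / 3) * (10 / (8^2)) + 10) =7951376 / 149625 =53.14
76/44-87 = -85.27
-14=-14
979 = 979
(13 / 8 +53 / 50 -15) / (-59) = 2463 / 11800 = 0.21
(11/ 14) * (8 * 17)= 748/ 7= 106.86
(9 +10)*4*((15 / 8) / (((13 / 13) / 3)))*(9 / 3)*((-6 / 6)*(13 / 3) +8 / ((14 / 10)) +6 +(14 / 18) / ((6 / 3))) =279015 / 28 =9964.82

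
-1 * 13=-13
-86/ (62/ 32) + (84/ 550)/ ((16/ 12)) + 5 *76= 5724153/ 17050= 335.73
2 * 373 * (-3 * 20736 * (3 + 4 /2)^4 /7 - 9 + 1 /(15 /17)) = -435067816196 /105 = -4143503011.39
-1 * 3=-3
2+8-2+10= 18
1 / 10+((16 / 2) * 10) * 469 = 37520.10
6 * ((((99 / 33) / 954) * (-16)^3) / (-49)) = 4096 / 2597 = 1.58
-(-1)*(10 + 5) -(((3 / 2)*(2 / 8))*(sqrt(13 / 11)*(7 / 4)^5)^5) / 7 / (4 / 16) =15 -97131684309947172101307*sqrt(143) / 2997145552015065088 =-387529.08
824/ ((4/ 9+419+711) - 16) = 3708/ 5015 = 0.74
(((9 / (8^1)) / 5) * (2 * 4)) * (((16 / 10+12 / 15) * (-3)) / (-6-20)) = 162 / 325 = 0.50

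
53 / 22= 2.41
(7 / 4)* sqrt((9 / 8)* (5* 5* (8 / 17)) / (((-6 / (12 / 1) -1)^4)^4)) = 2240* sqrt(17) / 37179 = 0.25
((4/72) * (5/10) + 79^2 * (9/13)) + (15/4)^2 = 8114713/1872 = 4334.78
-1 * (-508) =508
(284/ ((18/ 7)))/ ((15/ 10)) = 1988/ 27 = 73.63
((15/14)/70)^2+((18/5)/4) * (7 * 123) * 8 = 1190742381/192080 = 6199.20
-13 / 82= -0.16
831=831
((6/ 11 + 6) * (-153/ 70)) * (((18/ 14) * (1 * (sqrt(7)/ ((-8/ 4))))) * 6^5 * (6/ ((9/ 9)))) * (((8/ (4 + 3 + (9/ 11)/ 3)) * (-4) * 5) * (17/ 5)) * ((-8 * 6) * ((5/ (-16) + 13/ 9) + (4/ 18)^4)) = 2140887511296 * sqrt(7)/ 1225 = 4623882399.88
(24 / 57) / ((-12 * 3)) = -2 / 171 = -0.01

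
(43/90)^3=79507/729000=0.11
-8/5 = -1.60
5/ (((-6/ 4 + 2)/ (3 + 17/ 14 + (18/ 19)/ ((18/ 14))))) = 6585/ 133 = 49.51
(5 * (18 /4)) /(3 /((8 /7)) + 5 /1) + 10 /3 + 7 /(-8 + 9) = 2431 /183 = 13.28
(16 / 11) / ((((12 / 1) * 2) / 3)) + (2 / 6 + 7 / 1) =248 / 33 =7.52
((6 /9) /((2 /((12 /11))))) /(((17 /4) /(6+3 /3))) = 112 /187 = 0.60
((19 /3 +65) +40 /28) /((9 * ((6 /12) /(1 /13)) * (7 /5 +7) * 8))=955 /51597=0.02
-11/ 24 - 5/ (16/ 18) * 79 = -2669/ 6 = -444.83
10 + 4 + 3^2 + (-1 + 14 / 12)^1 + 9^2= 625 / 6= 104.17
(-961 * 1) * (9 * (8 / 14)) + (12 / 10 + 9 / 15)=-172917 / 35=-4940.49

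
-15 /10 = -3 /2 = -1.50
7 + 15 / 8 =71 / 8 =8.88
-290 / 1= -290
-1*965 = -965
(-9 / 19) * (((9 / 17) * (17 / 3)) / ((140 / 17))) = -459 / 2660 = -0.17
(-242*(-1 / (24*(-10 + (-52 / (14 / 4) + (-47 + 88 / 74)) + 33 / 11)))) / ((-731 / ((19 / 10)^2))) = 11313379 / 15373807200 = 0.00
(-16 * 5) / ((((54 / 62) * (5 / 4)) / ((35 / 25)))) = -13888 / 135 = -102.87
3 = 3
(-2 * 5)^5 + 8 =-99992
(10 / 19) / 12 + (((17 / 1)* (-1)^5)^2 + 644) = 106367 / 114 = 933.04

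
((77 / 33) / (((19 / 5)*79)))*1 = 35 / 4503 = 0.01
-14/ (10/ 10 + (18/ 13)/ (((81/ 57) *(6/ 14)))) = -1638/ 383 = -4.28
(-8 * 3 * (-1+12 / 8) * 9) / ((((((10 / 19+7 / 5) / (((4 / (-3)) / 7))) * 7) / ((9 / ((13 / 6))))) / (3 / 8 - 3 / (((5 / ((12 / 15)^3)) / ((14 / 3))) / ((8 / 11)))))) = -226042164 / 53428375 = -4.23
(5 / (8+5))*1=5 / 13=0.38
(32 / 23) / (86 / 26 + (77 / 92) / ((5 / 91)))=8320 / 110871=0.08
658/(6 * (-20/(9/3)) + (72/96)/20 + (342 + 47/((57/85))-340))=3000480/146491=20.48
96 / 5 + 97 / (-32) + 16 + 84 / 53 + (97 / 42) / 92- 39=-21385367 / 4095840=-5.22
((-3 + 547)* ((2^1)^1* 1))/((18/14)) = 7616/9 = 846.22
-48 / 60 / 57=-4 / 285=-0.01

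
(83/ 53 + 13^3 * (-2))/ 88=-232799/ 4664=-49.91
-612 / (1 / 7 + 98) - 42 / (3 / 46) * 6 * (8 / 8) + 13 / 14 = -3869.31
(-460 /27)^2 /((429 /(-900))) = -21160000 /34749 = -608.94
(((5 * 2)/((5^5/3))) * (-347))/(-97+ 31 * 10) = -694/44375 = -0.02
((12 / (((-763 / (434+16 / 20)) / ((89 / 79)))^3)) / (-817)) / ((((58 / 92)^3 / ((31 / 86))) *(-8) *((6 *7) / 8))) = -21856661589580785858496 / 164190281166421827011403625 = -0.00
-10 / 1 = -10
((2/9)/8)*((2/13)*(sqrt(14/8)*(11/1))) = 11*sqrt(7)/468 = 0.06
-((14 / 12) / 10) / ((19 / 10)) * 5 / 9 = -35 / 1026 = -0.03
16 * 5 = 80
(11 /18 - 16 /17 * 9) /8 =-2405 /2448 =-0.98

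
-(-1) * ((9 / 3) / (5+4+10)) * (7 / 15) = 7 / 95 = 0.07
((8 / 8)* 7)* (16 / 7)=16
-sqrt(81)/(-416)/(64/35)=315/26624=0.01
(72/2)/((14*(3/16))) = 96/7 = 13.71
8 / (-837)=-8 / 837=-0.01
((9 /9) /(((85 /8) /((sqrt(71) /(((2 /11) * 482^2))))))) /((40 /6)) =33 * sqrt(71) /98737700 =0.00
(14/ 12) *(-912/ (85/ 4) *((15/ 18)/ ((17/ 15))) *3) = -110.45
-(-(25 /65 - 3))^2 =-1156 /169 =-6.84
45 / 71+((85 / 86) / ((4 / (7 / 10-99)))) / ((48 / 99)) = -38658513 / 781568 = -49.46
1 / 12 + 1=13 / 12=1.08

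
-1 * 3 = -3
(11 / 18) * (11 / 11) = 11 / 18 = 0.61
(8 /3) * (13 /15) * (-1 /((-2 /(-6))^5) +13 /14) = -176228 /315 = -559.45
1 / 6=0.17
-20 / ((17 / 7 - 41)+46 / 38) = 2660 / 4969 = 0.54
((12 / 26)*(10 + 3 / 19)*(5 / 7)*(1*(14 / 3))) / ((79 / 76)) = 15440 / 1027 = 15.03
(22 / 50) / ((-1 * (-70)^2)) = -0.00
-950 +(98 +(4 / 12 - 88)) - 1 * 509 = -4346 / 3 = -1448.67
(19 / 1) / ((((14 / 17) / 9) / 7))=2907 / 2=1453.50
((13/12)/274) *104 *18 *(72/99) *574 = 4656288/1507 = 3089.77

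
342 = 342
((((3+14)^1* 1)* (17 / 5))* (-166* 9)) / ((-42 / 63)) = 647649 / 5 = 129529.80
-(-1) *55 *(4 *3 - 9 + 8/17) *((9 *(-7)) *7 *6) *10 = -5050747.06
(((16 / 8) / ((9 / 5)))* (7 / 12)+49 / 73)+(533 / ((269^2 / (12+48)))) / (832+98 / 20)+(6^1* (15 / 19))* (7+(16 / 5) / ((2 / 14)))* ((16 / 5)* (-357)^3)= -4598426175905755402102489 / 226787102878410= -20276400719.19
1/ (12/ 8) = 2/ 3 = 0.67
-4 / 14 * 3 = -6 / 7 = -0.86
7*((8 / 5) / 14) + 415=415.80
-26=-26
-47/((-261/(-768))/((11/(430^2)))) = -0.01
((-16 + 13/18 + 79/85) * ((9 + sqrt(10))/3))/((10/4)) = -23.27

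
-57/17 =-3.35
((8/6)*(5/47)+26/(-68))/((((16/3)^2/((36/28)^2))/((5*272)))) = -1400895/73696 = -19.01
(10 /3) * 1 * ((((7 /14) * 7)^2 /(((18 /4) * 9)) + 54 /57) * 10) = 41.66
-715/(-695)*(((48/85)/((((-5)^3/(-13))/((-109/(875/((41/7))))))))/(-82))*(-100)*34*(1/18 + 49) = -89.67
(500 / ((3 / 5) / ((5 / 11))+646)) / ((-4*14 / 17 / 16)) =-425000 / 113281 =-3.75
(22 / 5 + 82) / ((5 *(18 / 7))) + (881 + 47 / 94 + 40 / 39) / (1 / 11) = 18943279 / 1950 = 9714.50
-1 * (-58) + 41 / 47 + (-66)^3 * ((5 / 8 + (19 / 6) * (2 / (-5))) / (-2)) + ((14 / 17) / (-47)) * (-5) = -736512927 / 7990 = -92179.34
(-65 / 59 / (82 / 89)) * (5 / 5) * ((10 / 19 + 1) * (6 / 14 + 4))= -5200715 / 643454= -8.08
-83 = -83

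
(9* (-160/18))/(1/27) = -2160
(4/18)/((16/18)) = 1/4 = 0.25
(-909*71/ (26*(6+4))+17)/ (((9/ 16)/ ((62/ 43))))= -14909512/ 25155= -592.71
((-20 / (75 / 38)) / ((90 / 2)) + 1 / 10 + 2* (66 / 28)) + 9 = 128417 / 9450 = 13.59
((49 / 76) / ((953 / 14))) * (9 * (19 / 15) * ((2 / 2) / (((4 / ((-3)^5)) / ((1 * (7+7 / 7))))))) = -250047 / 4765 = -52.48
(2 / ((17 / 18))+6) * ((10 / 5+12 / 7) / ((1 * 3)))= 1196 / 119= 10.05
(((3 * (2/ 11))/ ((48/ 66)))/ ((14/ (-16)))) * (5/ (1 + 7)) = -15/ 28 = -0.54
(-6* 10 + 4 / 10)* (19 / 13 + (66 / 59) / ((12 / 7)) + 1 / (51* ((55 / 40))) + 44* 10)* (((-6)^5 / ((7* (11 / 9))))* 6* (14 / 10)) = 1587017064969792 / 7888595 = 201178671.86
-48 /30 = -8 /5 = -1.60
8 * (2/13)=1.23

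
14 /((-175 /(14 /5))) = -28 /125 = -0.22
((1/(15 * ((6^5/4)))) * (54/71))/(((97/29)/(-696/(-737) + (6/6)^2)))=41557/2740888260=0.00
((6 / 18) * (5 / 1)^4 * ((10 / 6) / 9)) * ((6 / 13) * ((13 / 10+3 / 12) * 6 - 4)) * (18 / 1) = 66250 / 39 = 1698.72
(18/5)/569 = 18/2845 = 0.01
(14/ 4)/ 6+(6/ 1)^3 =2599/ 12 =216.58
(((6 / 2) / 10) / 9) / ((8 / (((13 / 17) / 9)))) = 13 / 36720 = 0.00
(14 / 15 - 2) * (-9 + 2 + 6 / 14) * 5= 736 / 21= 35.05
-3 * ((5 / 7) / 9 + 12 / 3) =-257 / 21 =-12.24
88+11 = 99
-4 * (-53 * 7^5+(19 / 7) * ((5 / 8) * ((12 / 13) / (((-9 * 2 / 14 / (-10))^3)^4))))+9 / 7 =-2629814043134054174432653 / 8567029273257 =-306969190748.93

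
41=41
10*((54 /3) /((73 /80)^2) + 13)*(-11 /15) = -4058494 /15987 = -253.86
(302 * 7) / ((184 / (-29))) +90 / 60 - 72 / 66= -336769 / 1012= -332.78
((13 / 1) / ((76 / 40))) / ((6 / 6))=130 / 19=6.84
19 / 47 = 0.40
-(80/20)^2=-16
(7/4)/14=1/8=0.12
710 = 710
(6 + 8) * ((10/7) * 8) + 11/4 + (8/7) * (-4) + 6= 4597/28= 164.18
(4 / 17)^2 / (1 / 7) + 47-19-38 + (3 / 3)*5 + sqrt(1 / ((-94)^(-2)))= 25833 / 289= 89.39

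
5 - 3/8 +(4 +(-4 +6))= 85/8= 10.62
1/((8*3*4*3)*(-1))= -1/288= -0.00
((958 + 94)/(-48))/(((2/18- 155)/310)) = 122295/2788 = 43.86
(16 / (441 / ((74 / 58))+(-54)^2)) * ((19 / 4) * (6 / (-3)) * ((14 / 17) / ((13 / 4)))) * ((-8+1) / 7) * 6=629888 / 8890167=0.07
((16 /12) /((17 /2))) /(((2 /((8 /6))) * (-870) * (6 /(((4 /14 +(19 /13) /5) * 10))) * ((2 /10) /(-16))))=33664 /3633903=0.01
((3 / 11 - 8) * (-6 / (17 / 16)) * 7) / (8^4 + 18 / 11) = 1680 / 22537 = 0.07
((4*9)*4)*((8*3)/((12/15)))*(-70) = -302400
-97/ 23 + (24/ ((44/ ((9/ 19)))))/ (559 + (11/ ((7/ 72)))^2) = -13271759957/ 3146926585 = -4.22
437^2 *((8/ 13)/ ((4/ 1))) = 381938/ 13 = 29379.85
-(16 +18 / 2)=-25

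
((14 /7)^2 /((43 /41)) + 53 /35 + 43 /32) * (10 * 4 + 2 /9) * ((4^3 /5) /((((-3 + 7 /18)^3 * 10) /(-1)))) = 75374664048 /3906340375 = 19.30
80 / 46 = 40 / 23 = 1.74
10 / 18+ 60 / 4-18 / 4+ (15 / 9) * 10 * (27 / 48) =20.43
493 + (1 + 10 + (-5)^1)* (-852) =-4619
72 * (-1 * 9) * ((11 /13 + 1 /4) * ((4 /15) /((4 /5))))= -3078 /13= -236.77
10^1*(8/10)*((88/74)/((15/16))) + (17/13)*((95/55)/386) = 10.15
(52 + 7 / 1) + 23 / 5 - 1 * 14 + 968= 5088 / 5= 1017.60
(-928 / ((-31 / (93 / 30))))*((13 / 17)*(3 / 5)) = 18096 / 425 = 42.58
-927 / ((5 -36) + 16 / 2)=927 / 23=40.30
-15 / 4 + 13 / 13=-11 / 4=-2.75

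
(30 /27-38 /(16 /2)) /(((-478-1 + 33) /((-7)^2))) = 6419 /16056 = 0.40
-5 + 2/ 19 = -93/ 19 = -4.89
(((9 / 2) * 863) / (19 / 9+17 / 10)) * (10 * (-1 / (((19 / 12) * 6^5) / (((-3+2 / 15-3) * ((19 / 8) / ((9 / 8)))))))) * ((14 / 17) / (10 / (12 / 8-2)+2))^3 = -94930 / 96702579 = -0.00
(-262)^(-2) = 1 / 68644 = 0.00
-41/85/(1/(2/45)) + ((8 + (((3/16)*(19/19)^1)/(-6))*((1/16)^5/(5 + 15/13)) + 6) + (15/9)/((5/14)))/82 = 34722663094567/168389561548800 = 0.21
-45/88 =-0.51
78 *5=390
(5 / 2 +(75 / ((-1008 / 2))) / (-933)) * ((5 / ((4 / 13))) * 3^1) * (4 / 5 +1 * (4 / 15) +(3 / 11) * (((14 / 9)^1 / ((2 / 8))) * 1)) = 96795595 / 287364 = 336.84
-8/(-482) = 4/241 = 0.02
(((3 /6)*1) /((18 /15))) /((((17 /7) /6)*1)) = 35 /34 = 1.03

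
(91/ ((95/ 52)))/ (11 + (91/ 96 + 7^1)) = 454272/ 172805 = 2.63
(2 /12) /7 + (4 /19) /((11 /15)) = 2729 /8778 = 0.31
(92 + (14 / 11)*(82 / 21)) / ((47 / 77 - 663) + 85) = -22400 / 133377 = -0.17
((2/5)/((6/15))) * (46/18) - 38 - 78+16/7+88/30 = -34091/315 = -108.23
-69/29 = -2.38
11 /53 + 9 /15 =214 /265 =0.81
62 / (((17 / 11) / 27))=18414 / 17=1083.18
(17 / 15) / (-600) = -17 / 9000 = -0.00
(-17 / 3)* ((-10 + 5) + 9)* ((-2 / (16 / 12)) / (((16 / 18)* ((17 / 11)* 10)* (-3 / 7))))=-231 / 40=-5.78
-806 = -806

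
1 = 1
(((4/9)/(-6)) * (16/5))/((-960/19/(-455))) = -1729/810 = -2.13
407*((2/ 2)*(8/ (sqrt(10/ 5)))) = 1628*sqrt(2) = 2302.34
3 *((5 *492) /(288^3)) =205 /663552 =0.00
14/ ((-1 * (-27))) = 14/ 27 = 0.52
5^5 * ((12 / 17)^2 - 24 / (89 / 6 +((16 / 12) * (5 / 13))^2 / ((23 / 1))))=-3495.19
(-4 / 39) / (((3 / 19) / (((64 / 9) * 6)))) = -9728 / 351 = -27.72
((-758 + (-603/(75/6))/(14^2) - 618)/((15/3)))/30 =-3371803/367500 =-9.17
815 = 815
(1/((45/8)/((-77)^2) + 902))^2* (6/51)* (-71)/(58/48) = -7667300078592/902409757607763733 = -0.00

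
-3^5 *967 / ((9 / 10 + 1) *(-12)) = 10306.18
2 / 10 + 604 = 3021 / 5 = 604.20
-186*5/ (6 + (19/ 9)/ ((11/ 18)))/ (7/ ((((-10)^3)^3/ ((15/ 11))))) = 937750000000/ 91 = 10304945054.95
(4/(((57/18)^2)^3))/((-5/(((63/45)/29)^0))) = -186624/235229405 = -0.00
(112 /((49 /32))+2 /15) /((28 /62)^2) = 3696967 /10290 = 359.28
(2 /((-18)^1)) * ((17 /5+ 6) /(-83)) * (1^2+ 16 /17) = 517 /21165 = 0.02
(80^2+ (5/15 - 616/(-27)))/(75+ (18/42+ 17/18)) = 84.10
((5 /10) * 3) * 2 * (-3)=-9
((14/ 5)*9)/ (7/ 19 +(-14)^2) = 342/ 2665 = 0.13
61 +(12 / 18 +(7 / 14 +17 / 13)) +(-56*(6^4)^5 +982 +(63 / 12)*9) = -31940200132389987871 / 156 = -204744872643525563.28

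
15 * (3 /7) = 45 /7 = 6.43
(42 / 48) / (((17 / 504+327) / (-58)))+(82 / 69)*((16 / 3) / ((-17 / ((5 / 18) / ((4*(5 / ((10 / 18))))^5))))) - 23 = -456799474092674693 / 19727742104395200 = -23.16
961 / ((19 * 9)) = 961 / 171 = 5.62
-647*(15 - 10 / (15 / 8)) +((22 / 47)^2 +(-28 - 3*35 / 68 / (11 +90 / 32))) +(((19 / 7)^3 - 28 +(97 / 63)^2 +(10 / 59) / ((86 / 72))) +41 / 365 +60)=-1329689919715960055822 / 213515487090527895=-6227.60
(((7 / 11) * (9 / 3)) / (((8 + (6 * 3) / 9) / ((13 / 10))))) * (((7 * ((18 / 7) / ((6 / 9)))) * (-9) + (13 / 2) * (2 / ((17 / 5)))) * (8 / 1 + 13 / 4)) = -4995081 / 7480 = -667.79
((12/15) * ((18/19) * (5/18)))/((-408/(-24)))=4/323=0.01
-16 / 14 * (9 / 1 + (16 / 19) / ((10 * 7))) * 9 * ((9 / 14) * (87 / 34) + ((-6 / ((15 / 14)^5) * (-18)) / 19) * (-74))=27462.38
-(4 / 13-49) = 633 / 13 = 48.69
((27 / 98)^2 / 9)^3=531441 / 885842380864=0.00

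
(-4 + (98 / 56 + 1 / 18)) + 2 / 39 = -1003 / 468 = -2.14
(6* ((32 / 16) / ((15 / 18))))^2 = 5184 / 25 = 207.36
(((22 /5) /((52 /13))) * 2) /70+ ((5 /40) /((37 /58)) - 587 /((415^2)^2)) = 6987050701093 /30729262847500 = 0.23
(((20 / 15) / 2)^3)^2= 64 / 729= 0.09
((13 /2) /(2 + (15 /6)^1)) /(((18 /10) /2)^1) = 130 /81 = 1.60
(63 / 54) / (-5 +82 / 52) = -0.34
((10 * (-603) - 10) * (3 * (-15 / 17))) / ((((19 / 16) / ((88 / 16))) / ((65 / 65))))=23918400 / 323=74050.77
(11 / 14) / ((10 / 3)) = 33 / 140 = 0.24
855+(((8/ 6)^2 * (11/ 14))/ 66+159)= 191650/ 189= 1014.02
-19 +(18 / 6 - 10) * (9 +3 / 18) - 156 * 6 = -6115 / 6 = -1019.17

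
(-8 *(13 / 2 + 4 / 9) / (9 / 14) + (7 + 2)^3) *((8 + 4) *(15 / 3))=1040980 / 27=38554.81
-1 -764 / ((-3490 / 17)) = 4749 / 1745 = 2.72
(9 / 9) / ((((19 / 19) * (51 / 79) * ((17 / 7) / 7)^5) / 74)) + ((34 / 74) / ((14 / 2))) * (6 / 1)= 427707115260500 / 18754891113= 22805.10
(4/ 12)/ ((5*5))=1/ 75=0.01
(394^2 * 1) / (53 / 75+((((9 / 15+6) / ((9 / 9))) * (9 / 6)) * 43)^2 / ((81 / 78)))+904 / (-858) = -1842295748 / 11229675171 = -0.16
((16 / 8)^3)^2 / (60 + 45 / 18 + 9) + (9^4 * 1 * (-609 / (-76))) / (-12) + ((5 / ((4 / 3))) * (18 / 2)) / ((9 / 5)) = -189605257 / 43472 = -4361.55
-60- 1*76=-136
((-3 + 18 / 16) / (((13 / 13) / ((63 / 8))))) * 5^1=-4725 / 64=-73.83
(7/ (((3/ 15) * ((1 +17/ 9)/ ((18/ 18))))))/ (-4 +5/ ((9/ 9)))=315/ 26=12.12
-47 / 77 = -0.61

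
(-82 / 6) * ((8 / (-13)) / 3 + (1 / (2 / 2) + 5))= -9266 / 117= -79.20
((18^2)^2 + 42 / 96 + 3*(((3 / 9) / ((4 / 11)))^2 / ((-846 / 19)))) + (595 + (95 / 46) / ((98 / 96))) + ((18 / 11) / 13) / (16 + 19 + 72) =73928153842450273 / 700253570016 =105573.41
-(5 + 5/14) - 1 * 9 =-201/14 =-14.36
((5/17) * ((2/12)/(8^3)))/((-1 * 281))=-5/14674944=-0.00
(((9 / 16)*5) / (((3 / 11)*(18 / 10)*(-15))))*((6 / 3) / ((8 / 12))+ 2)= -275 / 144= -1.91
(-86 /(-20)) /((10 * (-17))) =-43 /1700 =-0.03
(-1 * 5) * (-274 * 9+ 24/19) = 12323.68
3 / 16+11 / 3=185 / 48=3.85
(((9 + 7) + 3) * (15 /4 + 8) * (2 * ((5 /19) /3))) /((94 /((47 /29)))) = 235 /348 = 0.68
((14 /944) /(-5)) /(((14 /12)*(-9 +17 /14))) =21 /64310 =0.00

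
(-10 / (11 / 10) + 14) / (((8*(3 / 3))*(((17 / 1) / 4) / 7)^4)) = 4148928 / 918731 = 4.52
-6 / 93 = -2 / 31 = -0.06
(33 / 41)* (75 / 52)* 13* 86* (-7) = -744975 / 82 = -9085.06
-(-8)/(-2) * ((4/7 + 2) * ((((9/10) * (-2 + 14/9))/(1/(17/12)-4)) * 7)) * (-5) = 306/7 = 43.71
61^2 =3721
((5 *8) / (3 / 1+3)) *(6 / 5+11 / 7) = 388 / 21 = 18.48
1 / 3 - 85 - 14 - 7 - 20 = -377 / 3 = -125.67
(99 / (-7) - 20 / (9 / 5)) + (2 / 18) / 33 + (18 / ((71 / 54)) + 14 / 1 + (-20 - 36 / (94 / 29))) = -198879752 / 6937623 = -28.67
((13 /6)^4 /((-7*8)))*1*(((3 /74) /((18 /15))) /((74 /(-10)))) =0.00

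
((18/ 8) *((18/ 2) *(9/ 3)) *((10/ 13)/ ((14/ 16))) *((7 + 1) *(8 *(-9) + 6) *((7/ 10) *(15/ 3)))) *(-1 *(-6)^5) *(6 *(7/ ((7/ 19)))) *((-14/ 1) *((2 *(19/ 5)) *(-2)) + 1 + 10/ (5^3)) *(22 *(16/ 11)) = -38921669223579648/ 65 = -598794911131994.58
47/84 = 0.56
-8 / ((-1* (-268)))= -2 / 67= -0.03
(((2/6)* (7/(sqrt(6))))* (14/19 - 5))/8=-63* sqrt(6)/304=-0.51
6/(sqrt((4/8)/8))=24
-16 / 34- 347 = -5907 / 17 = -347.47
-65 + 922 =857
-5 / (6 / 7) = -35 / 6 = -5.83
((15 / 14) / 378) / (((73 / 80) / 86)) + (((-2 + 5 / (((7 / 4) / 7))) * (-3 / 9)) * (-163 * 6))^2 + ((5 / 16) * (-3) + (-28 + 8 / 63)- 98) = 17736178320337 / 515088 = 34433297.46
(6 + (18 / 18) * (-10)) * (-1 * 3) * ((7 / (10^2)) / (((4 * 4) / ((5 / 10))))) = 21 / 800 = 0.03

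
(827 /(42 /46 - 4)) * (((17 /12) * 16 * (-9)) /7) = 3880284 /497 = 7807.41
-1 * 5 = -5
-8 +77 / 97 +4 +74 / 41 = -5573 / 3977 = -1.40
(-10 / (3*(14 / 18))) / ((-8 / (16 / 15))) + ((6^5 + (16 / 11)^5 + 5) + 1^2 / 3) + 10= 26374795226 / 3382071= 7798.42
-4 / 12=-1 / 3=-0.33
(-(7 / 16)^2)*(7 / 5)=-343 / 1280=-0.27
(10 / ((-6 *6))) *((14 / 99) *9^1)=-35 / 99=-0.35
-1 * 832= -832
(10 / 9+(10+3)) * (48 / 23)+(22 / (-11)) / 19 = 38470 / 1311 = 29.34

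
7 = 7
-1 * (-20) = 20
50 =50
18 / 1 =18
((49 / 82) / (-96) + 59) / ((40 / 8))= 464399 / 39360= 11.80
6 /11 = 0.55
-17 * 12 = -204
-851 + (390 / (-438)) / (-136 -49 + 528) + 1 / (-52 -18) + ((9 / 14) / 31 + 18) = -3232895521 / 3881045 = -833.00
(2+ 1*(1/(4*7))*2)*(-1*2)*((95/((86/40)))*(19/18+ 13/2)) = -3746800/2709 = -1383.09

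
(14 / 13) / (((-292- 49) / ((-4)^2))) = -224 / 4433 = -0.05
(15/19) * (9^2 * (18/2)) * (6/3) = 21870/19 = 1151.05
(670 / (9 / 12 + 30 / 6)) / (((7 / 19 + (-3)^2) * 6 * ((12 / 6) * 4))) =6365 / 24564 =0.26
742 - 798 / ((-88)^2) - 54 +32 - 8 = 2756465 / 3872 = 711.90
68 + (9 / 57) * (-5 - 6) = 1259 / 19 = 66.26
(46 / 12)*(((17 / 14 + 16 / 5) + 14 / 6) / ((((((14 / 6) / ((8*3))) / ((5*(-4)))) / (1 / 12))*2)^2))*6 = 3910920 / 343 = 11402.10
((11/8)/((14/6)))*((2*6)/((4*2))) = 99/112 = 0.88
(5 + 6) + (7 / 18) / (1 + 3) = 799 / 72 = 11.10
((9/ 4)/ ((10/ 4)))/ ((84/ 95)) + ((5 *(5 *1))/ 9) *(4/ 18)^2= 47153/ 40824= 1.16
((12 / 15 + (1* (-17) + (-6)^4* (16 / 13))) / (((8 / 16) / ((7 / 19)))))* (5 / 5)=1436778 / 1235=1163.38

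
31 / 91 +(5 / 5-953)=-86601 / 91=-951.66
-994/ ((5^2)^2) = -994/ 625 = -1.59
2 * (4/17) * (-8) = -64/17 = -3.76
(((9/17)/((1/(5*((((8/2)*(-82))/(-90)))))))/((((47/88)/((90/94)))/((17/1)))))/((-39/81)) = -17534880/28717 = -610.61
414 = 414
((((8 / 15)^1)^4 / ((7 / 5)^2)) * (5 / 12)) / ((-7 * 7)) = -1024 / 2917215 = -0.00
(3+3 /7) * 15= 360 /7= 51.43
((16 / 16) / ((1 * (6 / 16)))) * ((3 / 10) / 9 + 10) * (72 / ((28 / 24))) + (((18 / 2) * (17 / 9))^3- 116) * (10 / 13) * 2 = 45156 / 5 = 9031.20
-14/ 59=-0.24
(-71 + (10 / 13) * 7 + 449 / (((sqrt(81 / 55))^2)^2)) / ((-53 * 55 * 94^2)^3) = -1507549 / 182182308950583294720939000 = -0.00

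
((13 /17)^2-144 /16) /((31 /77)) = -187264 /8959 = -20.90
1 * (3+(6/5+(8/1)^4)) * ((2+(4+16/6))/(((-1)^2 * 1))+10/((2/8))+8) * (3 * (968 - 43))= 644756450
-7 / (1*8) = -7 / 8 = -0.88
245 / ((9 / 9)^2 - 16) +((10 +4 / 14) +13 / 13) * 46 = 10559 / 21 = 502.81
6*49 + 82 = 376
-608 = -608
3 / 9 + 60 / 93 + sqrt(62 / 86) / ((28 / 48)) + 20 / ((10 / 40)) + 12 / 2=12*sqrt(1333) / 301 + 8089 / 93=88.43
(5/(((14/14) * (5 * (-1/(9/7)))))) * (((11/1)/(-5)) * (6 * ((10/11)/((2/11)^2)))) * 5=2333.57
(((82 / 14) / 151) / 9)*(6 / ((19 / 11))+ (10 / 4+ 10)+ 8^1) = 37351 / 361494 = 0.10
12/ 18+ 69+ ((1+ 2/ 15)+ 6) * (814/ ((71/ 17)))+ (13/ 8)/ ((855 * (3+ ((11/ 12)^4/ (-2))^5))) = 3617642747272754104085393583923/ 2477898571593768973849342775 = 1459.96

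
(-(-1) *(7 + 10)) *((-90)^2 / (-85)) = -1620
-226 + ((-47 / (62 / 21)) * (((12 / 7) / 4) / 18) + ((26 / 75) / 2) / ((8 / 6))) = -175343 / 775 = -226.25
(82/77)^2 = 6724/5929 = 1.13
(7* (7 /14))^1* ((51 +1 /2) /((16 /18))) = 202.78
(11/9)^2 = 121/81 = 1.49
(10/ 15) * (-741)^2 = 366054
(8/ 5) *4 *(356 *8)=91136/ 5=18227.20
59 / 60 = 0.98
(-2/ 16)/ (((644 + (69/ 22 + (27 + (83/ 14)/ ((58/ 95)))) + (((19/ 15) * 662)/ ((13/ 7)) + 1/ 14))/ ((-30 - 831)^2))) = -7873100235/ 96469994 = -81.61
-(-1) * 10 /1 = 10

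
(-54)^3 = -157464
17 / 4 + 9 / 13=4.94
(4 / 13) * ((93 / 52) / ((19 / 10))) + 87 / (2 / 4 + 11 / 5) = 939560 / 28899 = 32.51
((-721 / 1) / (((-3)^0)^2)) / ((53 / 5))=-3605 / 53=-68.02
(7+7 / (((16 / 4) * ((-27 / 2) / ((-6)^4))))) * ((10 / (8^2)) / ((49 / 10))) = -575 / 112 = -5.13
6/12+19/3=41/6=6.83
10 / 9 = 1.11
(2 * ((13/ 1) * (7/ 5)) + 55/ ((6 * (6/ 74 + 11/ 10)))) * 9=868431/ 2185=397.45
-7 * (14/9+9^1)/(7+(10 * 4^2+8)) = -19/45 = -0.42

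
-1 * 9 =-9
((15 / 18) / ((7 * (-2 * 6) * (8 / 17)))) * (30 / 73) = -425 / 49056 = -0.01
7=7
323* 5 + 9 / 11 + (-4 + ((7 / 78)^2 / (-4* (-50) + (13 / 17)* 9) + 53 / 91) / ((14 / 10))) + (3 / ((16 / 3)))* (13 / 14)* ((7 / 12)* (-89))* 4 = 138745988266807 / 92265709536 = 1503.77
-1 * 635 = -635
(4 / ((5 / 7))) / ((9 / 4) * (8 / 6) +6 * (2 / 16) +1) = 1.18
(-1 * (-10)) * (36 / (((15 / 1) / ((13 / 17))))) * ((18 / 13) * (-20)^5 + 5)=-1382398440 / 17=-81317555.29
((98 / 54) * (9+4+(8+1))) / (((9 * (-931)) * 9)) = -22 / 41553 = -0.00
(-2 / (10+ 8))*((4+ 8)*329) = -1316 / 3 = -438.67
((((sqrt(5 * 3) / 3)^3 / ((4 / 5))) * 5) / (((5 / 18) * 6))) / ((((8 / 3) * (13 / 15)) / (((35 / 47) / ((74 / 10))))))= 65625 * sqrt(15) / 723424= 0.35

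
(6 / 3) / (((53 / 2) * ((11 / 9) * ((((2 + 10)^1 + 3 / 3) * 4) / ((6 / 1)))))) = 54 / 7579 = 0.01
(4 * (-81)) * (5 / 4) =-405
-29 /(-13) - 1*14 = -153 /13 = -11.77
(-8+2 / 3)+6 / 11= -224 / 33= -6.79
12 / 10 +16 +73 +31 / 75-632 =-40604 / 75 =-541.39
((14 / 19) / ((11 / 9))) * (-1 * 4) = -2.41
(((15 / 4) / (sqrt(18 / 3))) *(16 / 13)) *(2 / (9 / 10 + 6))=200 *sqrt(6) / 897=0.55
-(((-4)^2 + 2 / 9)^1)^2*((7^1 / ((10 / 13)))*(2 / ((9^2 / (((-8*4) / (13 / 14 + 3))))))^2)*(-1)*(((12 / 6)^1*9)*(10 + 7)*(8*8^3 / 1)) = 108435626390454272 / 893116125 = 121412684.59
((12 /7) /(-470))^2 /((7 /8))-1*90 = -1704795462 /18942175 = -90.00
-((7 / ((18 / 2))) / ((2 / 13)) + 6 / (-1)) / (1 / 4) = 34 / 9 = 3.78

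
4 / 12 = 1 / 3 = 0.33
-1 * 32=-32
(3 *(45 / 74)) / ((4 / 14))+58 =9529 / 148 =64.39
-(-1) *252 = 252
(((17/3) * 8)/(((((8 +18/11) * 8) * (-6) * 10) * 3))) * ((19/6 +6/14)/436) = -28237/1048178880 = -0.00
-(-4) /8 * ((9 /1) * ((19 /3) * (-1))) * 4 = -114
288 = 288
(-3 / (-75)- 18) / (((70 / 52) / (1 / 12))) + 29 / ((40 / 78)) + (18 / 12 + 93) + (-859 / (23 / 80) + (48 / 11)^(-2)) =-131584750859 / 46368000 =-2837.84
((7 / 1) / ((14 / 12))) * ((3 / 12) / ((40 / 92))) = 69 / 20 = 3.45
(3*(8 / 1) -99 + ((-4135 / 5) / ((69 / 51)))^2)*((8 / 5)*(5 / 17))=1580926448 / 8993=175795.22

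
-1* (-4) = 4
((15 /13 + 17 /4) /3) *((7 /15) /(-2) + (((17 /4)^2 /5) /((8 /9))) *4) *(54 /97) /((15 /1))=1.07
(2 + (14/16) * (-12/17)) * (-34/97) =-47/97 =-0.48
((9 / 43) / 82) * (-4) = -18 / 1763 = -0.01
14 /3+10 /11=184 /33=5.58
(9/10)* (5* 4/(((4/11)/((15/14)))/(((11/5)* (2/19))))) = 3267/266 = 12.28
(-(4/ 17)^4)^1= -256/ 83521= -0.00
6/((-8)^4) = 3/2048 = 0.00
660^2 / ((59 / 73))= 31798800 / 59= 538962.71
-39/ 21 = -13/ 7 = -1.86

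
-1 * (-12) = 12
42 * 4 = 168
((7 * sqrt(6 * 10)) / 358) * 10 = 70 * sqrt(15) / 179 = 1.51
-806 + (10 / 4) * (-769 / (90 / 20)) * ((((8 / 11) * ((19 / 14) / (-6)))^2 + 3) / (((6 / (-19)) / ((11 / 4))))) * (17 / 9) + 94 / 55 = 965106473981 / 47151720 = 20468.11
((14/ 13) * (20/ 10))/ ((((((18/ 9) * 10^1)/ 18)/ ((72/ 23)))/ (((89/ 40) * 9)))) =908334/ 7475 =121.52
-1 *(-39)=39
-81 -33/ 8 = -681/ 8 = -85.12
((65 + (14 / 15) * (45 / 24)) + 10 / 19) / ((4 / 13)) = 66469 / 304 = 218.65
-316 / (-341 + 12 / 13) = 4108 / 4421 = 0.93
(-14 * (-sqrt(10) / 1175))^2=392 / 276125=0.00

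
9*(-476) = -4284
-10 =-10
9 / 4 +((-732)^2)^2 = 1148429435913 / 4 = 287107358978.25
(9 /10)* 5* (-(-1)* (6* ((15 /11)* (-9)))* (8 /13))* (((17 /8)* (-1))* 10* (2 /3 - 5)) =-206550 /11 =-18777.27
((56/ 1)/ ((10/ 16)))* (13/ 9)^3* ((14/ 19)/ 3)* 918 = 468505856/ 7695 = 60884.45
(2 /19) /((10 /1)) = 1 /95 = 0.01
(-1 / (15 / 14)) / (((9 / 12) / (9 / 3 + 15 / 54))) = -1652 / 405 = -4.08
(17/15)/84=17/1260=0.01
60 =60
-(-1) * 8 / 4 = 2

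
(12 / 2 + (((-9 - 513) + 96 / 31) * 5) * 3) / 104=-30138 / 403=-74.78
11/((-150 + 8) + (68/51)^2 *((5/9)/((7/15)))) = -2079/26438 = -0.08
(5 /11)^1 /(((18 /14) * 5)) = 7 /99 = 0.07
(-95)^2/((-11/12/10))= -1083000/11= -98454.55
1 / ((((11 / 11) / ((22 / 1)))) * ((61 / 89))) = 32.10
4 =4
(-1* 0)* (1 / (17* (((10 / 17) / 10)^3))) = 0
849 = 849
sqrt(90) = 3 * sqrt(10) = 9.49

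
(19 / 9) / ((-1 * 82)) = -19 / 738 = -0.03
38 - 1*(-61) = 99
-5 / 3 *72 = -120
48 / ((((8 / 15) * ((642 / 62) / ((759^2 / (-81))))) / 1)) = -19842790 / 321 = -61815.55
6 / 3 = 2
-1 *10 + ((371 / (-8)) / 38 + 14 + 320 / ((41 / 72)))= 7038805 / 12464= 564.73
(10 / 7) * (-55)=-550 / 7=-78.57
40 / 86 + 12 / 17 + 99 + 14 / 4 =151567 / 1462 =103.67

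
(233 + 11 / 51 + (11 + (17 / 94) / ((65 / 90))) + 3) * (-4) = -30845164 / 31161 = -989.86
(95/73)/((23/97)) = 9215/1679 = 5.49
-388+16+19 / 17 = -6305 / 17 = -370.88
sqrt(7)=2.65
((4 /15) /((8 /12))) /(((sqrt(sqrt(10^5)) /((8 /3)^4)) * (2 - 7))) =-2048 * 10^(3 /4) /50625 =-0.23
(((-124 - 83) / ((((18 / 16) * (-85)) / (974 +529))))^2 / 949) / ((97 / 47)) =3594607409088 / 665082925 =5404.75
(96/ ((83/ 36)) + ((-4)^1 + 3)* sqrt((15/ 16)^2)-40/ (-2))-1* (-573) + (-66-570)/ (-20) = 4418927/ 6640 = 665.50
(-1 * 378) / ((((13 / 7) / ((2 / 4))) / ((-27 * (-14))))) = -500094 / 13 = -38468.77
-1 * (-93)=93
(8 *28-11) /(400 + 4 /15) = 0.53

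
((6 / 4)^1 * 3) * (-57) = -513 / 2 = -256.50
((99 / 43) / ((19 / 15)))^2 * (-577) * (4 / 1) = -5089659300 / 667489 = -7625.08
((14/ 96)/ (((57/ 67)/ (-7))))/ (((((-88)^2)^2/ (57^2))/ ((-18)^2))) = -5052537/ 239878144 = -0.02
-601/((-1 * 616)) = 601/616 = 0.98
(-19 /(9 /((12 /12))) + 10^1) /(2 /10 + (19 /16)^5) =372244480 /120861639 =3.08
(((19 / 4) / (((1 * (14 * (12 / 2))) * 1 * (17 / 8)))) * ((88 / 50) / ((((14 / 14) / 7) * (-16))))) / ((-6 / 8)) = 209 / 7650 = 0.03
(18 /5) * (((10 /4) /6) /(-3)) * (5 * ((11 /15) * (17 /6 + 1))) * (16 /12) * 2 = -506 /27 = -18.74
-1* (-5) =5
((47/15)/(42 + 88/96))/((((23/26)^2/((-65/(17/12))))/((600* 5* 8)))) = -95163494400/926279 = -102737.40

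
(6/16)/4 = 3/32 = 0.09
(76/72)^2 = 361/324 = 1.11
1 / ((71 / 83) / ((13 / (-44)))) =-1079 / 3124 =-0.35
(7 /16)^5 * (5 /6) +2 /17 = 14011507 /106954752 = 0.13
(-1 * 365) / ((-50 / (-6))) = -219 / 5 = -43.80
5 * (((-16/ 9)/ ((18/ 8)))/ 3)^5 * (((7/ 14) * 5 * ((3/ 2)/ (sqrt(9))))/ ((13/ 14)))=-93952409600/ 11014751922759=-0.01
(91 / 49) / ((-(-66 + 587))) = -13 / 3647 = -0.00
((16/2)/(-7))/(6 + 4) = -0.11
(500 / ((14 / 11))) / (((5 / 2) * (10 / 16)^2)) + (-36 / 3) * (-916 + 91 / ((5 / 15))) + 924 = 63296 / 7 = 9042.29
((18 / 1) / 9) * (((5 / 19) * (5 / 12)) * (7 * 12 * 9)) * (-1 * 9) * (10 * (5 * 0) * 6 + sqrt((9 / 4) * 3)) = -42525 * sqrt(3) / 19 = -3876.60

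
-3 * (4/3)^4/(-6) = 1.58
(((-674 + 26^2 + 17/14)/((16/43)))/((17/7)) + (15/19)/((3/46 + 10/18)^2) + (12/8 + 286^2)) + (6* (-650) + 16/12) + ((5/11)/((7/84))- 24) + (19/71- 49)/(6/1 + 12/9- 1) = 124568127193199323/1599525013152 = 77878.20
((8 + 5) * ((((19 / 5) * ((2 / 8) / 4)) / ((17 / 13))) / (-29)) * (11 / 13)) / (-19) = 143 / 39440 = 0.00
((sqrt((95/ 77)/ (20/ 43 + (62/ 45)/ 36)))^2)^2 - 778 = -1407042637585318/ 1822610701681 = -771.99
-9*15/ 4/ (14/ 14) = -135/ 4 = -33.75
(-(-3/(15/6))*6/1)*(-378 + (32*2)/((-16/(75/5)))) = -15768/5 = -3153.60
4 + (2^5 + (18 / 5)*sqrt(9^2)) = 68.40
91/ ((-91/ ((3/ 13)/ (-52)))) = 3/ 676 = 0.00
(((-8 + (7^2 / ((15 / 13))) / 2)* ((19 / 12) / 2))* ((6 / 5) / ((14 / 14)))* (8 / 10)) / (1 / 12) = 15086 / 125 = 120.69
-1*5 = -5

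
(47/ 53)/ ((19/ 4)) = 188/ 1007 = 0.19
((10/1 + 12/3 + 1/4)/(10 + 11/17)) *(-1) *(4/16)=-969/2896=-0.33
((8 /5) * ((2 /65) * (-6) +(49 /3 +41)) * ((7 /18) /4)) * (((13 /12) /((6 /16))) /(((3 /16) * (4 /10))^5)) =10822224.53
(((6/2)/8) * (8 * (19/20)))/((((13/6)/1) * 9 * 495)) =19/64350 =0.00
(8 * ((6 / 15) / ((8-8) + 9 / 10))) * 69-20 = 225.33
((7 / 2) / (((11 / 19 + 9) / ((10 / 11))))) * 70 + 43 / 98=331999 / 14014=23.69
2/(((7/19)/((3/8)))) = 57/28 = 2.04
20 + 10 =30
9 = 9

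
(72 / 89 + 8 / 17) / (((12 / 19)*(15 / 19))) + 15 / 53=10281647 / 3608505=2.85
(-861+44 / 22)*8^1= -6872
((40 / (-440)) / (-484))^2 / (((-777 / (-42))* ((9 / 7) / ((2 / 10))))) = 7 / 23597192520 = 0.00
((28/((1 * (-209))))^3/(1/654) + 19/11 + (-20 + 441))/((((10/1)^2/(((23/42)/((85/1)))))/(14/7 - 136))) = -987488143737/271597537750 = -3.64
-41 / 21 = -1.95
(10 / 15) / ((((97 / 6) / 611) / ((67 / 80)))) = 40937 / 1940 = 21.10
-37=-37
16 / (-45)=-16 / 45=-0.36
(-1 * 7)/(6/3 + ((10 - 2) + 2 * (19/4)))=-14/39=-0.36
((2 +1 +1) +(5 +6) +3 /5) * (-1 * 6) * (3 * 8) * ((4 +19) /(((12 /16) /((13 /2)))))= -2238912 /5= -447782.40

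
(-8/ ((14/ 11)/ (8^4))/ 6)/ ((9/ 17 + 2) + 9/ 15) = -3829760/ 2793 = -1371.20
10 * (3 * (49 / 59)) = 1470 / 59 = 24.92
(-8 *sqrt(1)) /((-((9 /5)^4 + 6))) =5000 /10311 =0.48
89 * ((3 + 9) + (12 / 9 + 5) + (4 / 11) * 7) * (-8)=-490568 / 33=-14865.70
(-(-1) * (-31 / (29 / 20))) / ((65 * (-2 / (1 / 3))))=62 / 1131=0.05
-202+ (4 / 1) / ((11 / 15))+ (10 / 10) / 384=-830197 / 4224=-196.54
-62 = -62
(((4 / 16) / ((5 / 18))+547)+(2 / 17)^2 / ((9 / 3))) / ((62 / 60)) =4750333 / 8959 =530.23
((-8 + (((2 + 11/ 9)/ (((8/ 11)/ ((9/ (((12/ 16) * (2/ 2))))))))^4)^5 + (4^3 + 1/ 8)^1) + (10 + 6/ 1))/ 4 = 119073100208749693121158449751541919839618927871745/ 14624633760251904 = 8141954332721608083328067000000000.00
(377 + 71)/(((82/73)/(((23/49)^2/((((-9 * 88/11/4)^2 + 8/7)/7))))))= 308936/163303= 1.89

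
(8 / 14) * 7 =4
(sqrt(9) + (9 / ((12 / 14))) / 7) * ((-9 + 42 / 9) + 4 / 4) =-15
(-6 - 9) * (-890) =13350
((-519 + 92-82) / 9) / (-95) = 509 / 855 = 0.60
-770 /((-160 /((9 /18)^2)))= 77 /64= 1.20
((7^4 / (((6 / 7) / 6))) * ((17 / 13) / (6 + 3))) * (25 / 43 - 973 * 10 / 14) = -8531569340 / 5031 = -1695799.91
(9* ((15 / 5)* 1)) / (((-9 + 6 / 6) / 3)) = -10.12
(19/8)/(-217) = -19/1736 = -0.01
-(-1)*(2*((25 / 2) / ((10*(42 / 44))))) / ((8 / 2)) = 55 / 84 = 0.65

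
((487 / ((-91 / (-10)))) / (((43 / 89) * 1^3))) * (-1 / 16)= -6.92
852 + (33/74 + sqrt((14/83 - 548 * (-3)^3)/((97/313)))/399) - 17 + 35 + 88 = sqrt(3094721200966)/3212349 + 70925/74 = 958.99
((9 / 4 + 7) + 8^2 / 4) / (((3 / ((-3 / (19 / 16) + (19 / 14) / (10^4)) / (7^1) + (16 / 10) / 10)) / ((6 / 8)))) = -377784339 / 297920000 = -1.27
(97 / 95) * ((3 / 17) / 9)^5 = 0.00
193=193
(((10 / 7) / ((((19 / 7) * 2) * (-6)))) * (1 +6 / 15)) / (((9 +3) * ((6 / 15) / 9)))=-35 / 304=-0.12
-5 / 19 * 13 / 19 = -65 / 361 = -0.18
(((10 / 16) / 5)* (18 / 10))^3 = 729 / 64000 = 0.01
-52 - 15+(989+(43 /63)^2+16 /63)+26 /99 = 40296491 /43659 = 922.98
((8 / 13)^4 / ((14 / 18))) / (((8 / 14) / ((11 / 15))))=33792 / 142805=0.24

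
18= 18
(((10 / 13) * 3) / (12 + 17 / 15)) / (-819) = -50 / 233051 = -0.00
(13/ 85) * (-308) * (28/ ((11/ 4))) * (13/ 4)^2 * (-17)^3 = 124446868/ 5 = 24889373.60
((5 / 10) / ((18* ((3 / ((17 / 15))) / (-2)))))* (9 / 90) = -17 / 8100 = -0.00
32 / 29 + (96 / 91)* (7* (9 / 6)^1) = 4592 / 377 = 12.18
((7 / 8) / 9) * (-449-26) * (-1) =3325 / 72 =46.18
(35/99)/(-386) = -35/38214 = -0.00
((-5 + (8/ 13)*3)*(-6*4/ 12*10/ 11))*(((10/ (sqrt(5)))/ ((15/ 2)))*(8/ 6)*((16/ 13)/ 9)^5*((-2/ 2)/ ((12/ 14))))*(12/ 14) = -2751463424*sqrt(5)/ 28216806219459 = -0.00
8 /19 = 0.42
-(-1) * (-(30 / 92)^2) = -225 / 2116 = -0.11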